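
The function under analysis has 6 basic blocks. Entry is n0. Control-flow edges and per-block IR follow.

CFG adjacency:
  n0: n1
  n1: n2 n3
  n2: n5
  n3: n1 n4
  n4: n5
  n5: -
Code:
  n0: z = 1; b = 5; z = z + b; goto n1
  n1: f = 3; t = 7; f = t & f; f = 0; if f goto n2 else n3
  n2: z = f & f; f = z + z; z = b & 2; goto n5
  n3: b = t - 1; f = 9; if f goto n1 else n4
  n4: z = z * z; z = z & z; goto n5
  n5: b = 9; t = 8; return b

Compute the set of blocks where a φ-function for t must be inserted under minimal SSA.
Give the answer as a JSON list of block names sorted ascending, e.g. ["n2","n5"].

idom tree: n1←n0 n2←n1 n3←n1 n4←n3 n5←n1
Join-block Dom:
  n1: preds {n0,n3}: {n0} ∩ {n0,n1,n3} = {n0}; idom=n0
  n5: preds {n2,n4}: {n0,n1,n2} ∩ {n0,n1,n3,n4} = {n0,n1}; idom=n1

DF derivation:
  n1←n0: walk · to n0
  n1←n3: walk n3→n1 to n0
  n5←n2: walk n2 to n1
  n5←n4: walk n4→n3 to n1
  DF(n0)=∅
  DF(n1)={n1}
  DF(n2)={n5}
  DF(n3)={n1,n5}
  DF(n4)={n5}
  DF(n5)=∅

φ for t: defs {n1,n5}
  DF⁺ = {n1}

Answer: ["n1"]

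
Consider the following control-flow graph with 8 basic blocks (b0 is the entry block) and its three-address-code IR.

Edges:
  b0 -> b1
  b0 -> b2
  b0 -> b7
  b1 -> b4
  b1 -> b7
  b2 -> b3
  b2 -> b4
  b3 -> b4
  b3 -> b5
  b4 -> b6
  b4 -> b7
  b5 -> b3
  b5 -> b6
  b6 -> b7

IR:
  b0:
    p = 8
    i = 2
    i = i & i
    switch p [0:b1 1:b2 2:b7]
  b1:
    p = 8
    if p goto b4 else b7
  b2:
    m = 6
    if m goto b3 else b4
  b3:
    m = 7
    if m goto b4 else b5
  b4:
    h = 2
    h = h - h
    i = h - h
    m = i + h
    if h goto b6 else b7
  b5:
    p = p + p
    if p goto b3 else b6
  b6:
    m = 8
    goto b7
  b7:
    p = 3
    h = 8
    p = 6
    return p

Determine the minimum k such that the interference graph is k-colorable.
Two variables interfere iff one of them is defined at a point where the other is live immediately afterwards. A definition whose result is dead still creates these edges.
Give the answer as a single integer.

Answer: 2

Derivation:
def/use:
  b0 def {i,p} use ∅
  b1 def {p} use ∅
  b2 def {m} use ∅
  b3 def {m} use ∅
  b4 def {h,i,m} use ∅
  b5 def {p} use {p}
  b6 def {m} use ∅
  b7 def {h,p} use ∅

Backward fixpoint:
  b0: in=∅ out={p}
  b1: in=∅ out=∅
  b2: in={p} out={p}
  b3: in={p} out={p}
  b4: in=∅ out=∅
  b5: in={p} out={p}
  b6: in=∅ out=∅
  b7: in=∅ out=∅

Conflict graph:
  h↔{i,m}
  i↔{h,p}
  m↔{h,p}
  p↔{i,m}

Colouring:
  clique {h,i} ⇒ need ≥ 2
  2-colouring: c0={h,p}  c1={i,m}
  χ = 2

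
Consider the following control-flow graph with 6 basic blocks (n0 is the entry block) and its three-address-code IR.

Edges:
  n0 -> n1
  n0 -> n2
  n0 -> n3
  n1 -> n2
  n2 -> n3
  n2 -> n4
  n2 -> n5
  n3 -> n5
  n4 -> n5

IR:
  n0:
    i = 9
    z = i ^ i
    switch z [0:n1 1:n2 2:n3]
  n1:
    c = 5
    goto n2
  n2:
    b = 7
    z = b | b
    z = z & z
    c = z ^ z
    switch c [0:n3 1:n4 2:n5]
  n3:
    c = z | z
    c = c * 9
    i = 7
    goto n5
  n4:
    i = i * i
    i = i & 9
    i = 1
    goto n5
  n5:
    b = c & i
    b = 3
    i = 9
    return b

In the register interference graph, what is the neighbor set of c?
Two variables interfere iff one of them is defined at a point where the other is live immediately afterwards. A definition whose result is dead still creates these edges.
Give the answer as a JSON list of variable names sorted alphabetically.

Per-block:
  n0 def {i,z} use ∅
  n1 def {c} use ∅
  n2 def {b,c,z} use ∅
  n3 def {c,i} use {z}
  n4 def {i} use {i}
  n5 def {b,i} use {c,i}

Live sets:
  n0 li=∅ lo={i,z}
  n1 li={i} lo={i}
  n2 li={i} lo={c,i,z}
  n3 li={z} lo={c,i}
  n4 li={c,i} lo={c,i}
  n5 li={c,i} lo=∅

Interference:
  b: {i}
  c: {i,z}
  i: {b,c,z}
  z: {c,i}

N(c) = ["i", "z"]

Answer: ["i", "z"]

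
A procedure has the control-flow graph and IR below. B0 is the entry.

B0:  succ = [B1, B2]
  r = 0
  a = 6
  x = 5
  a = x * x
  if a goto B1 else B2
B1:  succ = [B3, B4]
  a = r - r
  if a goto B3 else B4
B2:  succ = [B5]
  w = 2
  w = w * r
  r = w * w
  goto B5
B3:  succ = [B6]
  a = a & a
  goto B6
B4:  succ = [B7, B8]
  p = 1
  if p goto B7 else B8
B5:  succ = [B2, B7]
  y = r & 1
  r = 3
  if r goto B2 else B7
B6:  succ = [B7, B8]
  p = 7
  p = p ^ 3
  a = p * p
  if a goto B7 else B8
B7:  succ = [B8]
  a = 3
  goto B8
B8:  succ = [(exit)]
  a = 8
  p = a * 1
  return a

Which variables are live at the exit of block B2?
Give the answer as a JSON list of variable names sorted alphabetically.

def/use:
  B0 def {a,r,x} use ∅
  B1 def {a} use {r}
  B2 def {r,w} use {r}
  B3 def {a} use {a}
  B4 def {p} use ∅
  B5 def {r,y} use {r}
  B6 def {a,p} use ∅
  B7 def {a} use ∅
  B8 def {a,p} use ∅

Backward fixpoint:
  B0: in=∅ out={r}
  B1: in={r} out={a}
  B2: in={r} out={r}
  B3: in={a} out=∅
  B4: in=∅ out=∅
  B5: in={r} out={r}
  B6: in=∅ out=∅
  B7: in=∅ out=∅
  B8: in=∅ out=∅

live-out(B2) = ["r"]

Answer: ["r"]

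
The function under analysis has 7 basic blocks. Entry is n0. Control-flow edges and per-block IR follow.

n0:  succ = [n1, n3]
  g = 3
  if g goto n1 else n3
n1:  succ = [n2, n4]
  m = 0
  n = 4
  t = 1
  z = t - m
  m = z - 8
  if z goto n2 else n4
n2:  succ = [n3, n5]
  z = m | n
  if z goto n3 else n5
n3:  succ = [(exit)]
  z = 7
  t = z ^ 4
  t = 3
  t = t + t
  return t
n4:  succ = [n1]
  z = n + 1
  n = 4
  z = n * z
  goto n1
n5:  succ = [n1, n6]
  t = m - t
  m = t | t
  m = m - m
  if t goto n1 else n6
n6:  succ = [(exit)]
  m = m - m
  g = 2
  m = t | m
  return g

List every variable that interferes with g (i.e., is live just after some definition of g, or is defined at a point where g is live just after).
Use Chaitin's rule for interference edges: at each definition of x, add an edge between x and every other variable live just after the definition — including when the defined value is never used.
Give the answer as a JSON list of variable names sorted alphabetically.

Answer: ["m", "t"]

Derivation:
def/use:
  n0: def={g} ue=∅
  n1: def={m,n,t,z} ue=∅
  n2: def={z} ue={m,n}
  n3: def={t,z} ue=∅
  n4: def={n,z} ue={n}
  n5: def={m,t} ue={m,t}
  n6: def={g,m} ue={m,t}

Backward fixpoint:
  n0: in=∅ out=∅
  n1: in=∅ out={m,n,t}
  n2: in={m,n,t} out={m,t}
  n3: in=∅ out=∅
  n4: in={n} out=∅
  n5: in={m,t} out={m,t}
  n6: in={m,t} out=∅

Conflict graph:
  g: {m,t}
  m: {g,n,t,z}
  n: {m,t,z}
  t: {g,m,n,z}
  z: {m,n,t}

N(g) = ["m", "t"]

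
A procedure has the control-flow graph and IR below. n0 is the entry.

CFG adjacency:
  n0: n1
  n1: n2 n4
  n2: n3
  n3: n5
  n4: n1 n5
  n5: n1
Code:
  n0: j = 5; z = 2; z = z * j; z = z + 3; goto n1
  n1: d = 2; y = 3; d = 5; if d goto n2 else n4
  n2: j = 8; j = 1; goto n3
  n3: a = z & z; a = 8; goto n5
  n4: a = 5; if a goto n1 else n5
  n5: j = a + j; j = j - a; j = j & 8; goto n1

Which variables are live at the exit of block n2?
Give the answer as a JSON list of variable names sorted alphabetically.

Answer: ["j", "z"]

Working:
Per-block:
  n0: {j,z} / ∅
  n1: {d,y} / ∅
  n2: {j} / ∅
  n3: {a} / {z}
  n4: {a} / ∅
  n5: {j} / {a,j}

Liveness:
  n0 li=∅ lo={j,z}
  n1 li={j,z} lo={j,z}
  n2 li={z} lo={j,z}
  n3 li={j,z} lo={a,j,z}
  n4 li={j,z} lo={a,j,z}
  n5 li={a,j,z} lo={j,z}

live-out(n2) = ["j", "z"]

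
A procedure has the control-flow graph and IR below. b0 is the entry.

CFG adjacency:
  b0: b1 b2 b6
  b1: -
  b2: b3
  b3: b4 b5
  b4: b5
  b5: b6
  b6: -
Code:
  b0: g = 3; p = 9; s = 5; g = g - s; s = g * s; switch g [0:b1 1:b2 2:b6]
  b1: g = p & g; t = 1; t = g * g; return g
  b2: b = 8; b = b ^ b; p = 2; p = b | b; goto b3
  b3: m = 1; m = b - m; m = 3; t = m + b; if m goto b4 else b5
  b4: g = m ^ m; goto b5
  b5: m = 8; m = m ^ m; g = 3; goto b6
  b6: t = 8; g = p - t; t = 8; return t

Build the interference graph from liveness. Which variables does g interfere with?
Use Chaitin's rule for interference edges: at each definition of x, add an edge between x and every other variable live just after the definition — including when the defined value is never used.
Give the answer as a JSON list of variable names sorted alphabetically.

def/use:
  b0: def={g,p,s} ue=∅
  b1: def={g,t} ue={g,p}
  b2: def={b,p} ue=∅
  b3: def={m,t} ue={b}
  b4: def={g} ue={m}
  b5: def={g,m} ue=∅
  b6: def={g,t} ue={p}

Liveness:
  b0 li=∅ lo={g,p}
  b1 li={g,p} lo=∅
  b2 li=∅ lo={b,p}
  b3 li={b,p} lo={m,p}
  b4 li={m,p} lo={p}
  b5 li={p} lo={p}
  b6 li={p} lo=∅

Interference:
  b — {m,p}
  g — {p,s,t}
  m — {b,p,t}
  p — {b,g,m,s,t}
  s — {g,p}
  t — {g,m,p}

N(g) = ["p", "s", "t"]

Answer: ["p", "s", "t"]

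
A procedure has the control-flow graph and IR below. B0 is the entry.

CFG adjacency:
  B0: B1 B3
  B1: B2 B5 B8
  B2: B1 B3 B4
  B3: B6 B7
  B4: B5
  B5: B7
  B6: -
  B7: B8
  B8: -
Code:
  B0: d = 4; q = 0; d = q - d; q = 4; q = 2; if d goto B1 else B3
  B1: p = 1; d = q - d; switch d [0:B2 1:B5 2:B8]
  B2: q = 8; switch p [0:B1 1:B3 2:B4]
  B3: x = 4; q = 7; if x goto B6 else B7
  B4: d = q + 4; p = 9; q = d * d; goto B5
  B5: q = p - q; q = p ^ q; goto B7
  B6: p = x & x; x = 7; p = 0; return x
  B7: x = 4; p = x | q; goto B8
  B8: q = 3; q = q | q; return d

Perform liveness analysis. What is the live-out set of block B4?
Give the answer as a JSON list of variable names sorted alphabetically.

Answer: ["d", "p", "q"]

Derivation:
Per-block:
  B0 def {d,q} use ∅
  B1 def {d,p} use {d,q}
  B2 def {q} use {p}
  B3 def {q,x} use ∅
  B4 def {d,p,q} use {q}
  B5 def {q} use {p,q}
  B6 def {p,x} use {x}
  B7 def {p,x} use {q}
  B8 def {q} use {d}

Backward fixpoint:
  B0: in=∅ out={d,q}
  B1: in={d,q} out={d,p,q}
  B2: in={d,p} out={d,q}
  B3: in={d} out={d,q,x}
  B4: in={q} out={d,p,q}
  B5: in={d,p,q} out={d,q}
  B6: in={x} out=∅
  B7: in={d,q} out={d}
  B8: in={d} out=∅

live-out(B4) = ["d", "p", "q"]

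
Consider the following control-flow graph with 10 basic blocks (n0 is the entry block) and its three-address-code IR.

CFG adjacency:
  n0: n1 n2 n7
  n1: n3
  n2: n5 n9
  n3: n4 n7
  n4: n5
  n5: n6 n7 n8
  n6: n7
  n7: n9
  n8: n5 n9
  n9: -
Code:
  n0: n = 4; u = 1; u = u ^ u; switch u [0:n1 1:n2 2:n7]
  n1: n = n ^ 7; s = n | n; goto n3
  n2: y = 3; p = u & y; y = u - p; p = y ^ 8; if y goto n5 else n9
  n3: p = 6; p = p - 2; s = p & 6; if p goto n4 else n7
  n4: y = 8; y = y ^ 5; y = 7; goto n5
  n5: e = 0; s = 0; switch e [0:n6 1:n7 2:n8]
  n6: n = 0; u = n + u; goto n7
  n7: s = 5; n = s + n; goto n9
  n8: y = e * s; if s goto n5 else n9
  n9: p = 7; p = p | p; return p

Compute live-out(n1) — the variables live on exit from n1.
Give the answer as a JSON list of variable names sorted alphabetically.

Answer: ["n", "u"]

Derivation:
def/use:
  n0: def={n,u} ue=∅
  n1: def={n,s} ue={n}
  n2: def={p,y} ue={u}
  n3: def={p,s} ue=∅
  n4: def={y} ue=∅
  n5: def={e,s} ue=∅
  n6: def={n,u} ue={u}
  n7: def={n,s} ue={n}
  n8: def={y} ue={e,s}
  n9: def={p} ue=∅

Liveness:
  live n0: ∅→{n,u}
  live n1: {n,u}→{n,u}
  live n2: {n,u}→{n,u}
  live n3: {n,u}→{n,u}
  live n4: {n,u}→{n,u}
  live n5: {n,u}→{e,n,s,u}
  live n6: {u}→{n}
  live n7: {n}→∅
  live n8: {e,n,s,u}→{n,u}
  live n9: ∅→∅

live-out(n1) = ["n", "u"]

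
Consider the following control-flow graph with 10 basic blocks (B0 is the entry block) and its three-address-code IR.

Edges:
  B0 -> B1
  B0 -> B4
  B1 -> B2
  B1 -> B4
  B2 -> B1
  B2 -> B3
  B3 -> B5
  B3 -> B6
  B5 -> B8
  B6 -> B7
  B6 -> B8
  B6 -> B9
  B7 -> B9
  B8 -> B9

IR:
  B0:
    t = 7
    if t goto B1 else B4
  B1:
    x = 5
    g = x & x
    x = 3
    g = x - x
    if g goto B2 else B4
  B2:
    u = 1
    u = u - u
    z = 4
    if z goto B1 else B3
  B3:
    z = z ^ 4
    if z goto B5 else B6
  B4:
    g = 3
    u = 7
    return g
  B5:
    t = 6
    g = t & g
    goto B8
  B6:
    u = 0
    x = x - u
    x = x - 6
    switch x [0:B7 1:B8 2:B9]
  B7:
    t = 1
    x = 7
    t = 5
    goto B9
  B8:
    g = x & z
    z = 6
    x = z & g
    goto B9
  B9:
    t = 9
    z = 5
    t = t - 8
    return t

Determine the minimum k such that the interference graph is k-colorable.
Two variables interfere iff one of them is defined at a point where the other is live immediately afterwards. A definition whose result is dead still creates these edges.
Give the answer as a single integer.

def/use:
  B0: def={t} ue=∅
  B1: def={g,x} ue=∅
  B2: def={u,z} ue=∅
  B3: def={z} ue={z}
  B4: def={g,u} ue=∅
  B5: def={g,t} ue={g}
  B6: def={u,x} ue={x}
  B7: def={t,x} ue=∅
  B8: def={g,x,z} ue={x,z}
  B9: def={t,z} ue=∅

Live sets:
  B0: in=∅ out=∅
  B1: in=∅ out={g,x}
  B2: in={g,x} out={g,x,z}
  B3: in={g,x,z} out={g,x,z}
  B4: in=∅ out=∅
  B5: in={g,x,z} out={x,z}
  B6: in={x,z} out={x,z}
  B7: in=∅ out=∅
  B8: in={x,z} out=∅
  B9: in=∅ out=∅

Conflict graph:
  g: {t,u,x,z}
  t: {g,x,z}
  u: {g,x,z}
  x: {g,t,u,z}
  z: {g,t,u,x}

Registers:
  lower bound: {g,t,x,z} mutually conflict ⇒ χ ≥ 4
  assign g→c0 t→c3 u→c3 x→c1 z→c2 — no edge inside a register ⇒ χ ≤ 4
  χ = 4

Answer: 4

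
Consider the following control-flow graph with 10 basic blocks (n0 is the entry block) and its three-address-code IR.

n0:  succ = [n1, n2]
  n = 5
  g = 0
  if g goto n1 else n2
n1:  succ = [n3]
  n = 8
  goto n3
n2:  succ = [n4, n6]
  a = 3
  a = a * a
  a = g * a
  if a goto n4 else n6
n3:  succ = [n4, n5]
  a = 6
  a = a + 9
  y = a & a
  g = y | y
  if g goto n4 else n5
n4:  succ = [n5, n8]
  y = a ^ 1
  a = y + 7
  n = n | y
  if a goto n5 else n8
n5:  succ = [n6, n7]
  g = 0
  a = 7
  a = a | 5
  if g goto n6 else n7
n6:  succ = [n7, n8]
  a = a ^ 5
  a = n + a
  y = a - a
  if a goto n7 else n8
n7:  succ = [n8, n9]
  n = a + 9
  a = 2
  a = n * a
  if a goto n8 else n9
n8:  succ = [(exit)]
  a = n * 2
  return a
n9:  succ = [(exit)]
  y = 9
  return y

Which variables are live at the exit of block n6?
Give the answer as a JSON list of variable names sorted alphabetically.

Answer: ["a", "n"]

Analysis:
def/use:
  n0 def {g,n} use ∅
  n1 def {n} use ∅
  n2 def {a} use {g}
  n3 def {a,g,y} use ∅
  n4 def {a,n,y} use {a,n}
  n5 def {a,g} use ∅
  n6 def {a,y} use {a,n}
  n7 def {a,n} use {a}
  n8 def {a} use {n}
  n9 def {y} use ∅

Live sets:
  n0: in=∅ out={g,n}
  n1: in=∅ out={n}
  n2: in={g,n} out={a,n}
  n3: in={n} out={a,n}
  n4: in={a,n} out={n}
  n5: in={n} out={a,n}
  n6: in={a,n} out={a,n}
  n7: in={a} out={n}
  n8: in={n} out=∅
  n9: in=∅ out=∅

live-out(n6) = ["a", "n"]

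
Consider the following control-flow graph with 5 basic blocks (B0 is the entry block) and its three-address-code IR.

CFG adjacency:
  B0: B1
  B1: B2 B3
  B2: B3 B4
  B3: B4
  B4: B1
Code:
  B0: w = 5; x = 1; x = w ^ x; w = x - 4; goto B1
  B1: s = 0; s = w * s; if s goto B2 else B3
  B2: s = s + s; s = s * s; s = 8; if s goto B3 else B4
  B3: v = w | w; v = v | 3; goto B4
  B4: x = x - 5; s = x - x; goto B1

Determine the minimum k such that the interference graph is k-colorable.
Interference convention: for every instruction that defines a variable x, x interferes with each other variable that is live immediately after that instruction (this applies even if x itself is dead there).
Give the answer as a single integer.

Answer: 3

Derivation:
def/use:
  B0: def={w,x} ue=∅
  B1: def={s} ue={w}
  B2: def={s} ue={s}
  B3: def={v} ue={w}
  B4: def={s,x} ue={x}

Backward fixpoint:
  live B0: ∅→{w,x}
  live B1: {w,x}→{s,w,x}
  live B2: {s,w,x}→{w,x}
  live B3: {w,x}→{w,x}
  live B4: {w,x}→{w,x}

Interfere edges:
  s↔{w,x}
  v↔{w,x}
  w↔{s,v,x}
  x↔{s,v,w}

Registers:
  lower bound: {s,w,x} mutually conflict ⇒ χ ≥ 3
  3-colouring: r0={w}  r1={x}  r2={s,v}
  χ = 3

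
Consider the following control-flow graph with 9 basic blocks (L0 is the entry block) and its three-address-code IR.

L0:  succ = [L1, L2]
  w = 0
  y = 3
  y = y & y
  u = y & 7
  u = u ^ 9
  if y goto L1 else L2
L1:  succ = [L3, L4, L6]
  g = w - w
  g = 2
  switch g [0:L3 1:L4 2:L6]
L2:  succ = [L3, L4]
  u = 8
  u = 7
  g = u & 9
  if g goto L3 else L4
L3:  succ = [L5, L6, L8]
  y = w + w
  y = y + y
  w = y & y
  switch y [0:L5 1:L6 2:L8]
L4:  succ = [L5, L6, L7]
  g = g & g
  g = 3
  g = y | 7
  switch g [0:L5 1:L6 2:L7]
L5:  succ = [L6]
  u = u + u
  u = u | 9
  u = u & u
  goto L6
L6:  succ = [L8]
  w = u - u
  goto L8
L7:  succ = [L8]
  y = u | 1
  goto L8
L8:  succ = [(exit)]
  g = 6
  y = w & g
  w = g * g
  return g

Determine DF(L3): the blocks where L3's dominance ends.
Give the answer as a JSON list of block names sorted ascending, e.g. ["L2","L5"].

idom tree: L1←L0 L2←L0 L3←L0 L4←L0 L5←L0 L6←L0 L7←L4 L8←L0
Dom at joins:
  L3: preds {L1,L2}: {L0,L1} ∩ {L0,L2} = {L0}; idom=L0
  L4: preds {L1,L2}: {L0,L1} ∩ {L0,L2} = {L0}; idom=L0
  L5: preds {L3,L4}: {L0,L3} ∩ {L0,L4} = {L0}; idom=L0
  L6: preds {L1,L3,L4,L5}: {L0,L1} ∩ {L0,L3} ∩ {L0,L4} ∩ {L0,L5} = {L0}; idom=L0
  L8: preds {L3,L6,L7}: {L0,L3} ∩ {L0,L6} ∩ {L0,L4,L7} = {L0}; idom=L0

DF derivation:
  join L3 pred L1: L1 stop@L0
  join L3 pred L2: L2 stop@L0
  join L4 pred L1: L1 stop@L0
  join L4 pred L2: L2 stop@L0
  join L5 pred L3: L3 stop@L0
  join L5 pred L4: L4 stop@L0
  join L6 pred L1: L1 stop@L0
  join L6 pred L3: L3 stop@L0
  join L6 pred L4: L4 stop@L0
  join L6 pred L5: L5 stop@L0
  join L8 pred L3: L3 stop@L0
  join L8 pred L6: L6 stop@L0
  join L8 pred L7: L7→L4 stop@L0
  L0 → ∅
  L1 → {L3,L4,L6}
  L2 → {L3,L4}
  L3 → {L5,L6,L8}
  L4 → {L5,L6,L8}
  L5 → {L6}
  L6 → {L8}
  L7 → {L8}
  L8 → ∅

DF(L3) = ["L5", "L6", "L8"]

Answer: ["L5", "L6", "L8"]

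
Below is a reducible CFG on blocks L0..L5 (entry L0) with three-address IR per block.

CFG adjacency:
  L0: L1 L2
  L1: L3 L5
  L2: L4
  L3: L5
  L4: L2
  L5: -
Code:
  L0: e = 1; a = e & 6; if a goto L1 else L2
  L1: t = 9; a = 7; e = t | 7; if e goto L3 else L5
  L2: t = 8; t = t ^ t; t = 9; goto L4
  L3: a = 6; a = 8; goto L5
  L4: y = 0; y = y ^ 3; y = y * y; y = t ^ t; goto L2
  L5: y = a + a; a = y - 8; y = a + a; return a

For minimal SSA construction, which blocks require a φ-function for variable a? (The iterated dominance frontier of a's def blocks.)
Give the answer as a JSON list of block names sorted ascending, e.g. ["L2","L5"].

Answer: ["L5"]

Derivation:
idom tree: L1←L0 L2←L0 L3←L1 L4←L2 L5←L1
Dom at joins:
  L2: preds {L0,L4}: {L0} ∩ {L0,L2,L4} = {L0}; idom=L0
  L5: preds {L1,L3}: {L0,L1} ∩ {L0,L1,L3} = {L0,L1}; idom=L1

Frontier:
  join L2 pred L0: · stop@L0
  join L2 pred L4: L4→L2 stop@L0
  join L5 pred L1: · stop@L1
  join L5 pred L3: L3 stop@L1
  L0 → ∅
  L1 → ∅
  L2 → {L2}
  L3 → {L5}
  L4 → {L2}
  L5 → ∅

φ for a: defs {L0,L1,L3,L5}
  DF⁺ = {L5}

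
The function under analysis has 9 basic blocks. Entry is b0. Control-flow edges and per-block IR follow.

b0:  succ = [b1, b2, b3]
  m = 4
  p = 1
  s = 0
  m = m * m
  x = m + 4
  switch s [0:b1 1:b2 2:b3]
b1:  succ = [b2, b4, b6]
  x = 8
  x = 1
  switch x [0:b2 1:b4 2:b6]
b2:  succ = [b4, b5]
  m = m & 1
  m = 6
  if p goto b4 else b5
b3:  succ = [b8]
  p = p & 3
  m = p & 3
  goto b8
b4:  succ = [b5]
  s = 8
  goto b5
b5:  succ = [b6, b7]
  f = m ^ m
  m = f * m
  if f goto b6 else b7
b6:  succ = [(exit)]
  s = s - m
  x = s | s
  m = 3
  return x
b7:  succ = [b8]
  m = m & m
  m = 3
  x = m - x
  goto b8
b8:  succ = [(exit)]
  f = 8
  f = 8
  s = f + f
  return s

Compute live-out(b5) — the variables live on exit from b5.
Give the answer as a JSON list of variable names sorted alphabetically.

Answer: ["m", "s", "x"]

Analysis:
Block summaries:
  b0: {m,p,s,x} / ∅
  b1: {x} / ∅
  b2: {m} / {m,p}
  b3: {m,p} / {p}
  b4: {s} / ∅
  b5: {f,m} / {m}
  b6: {m,s,x} / {m,s}
  b7: {m,x} / {m,x}
  b8: {f,s} / ∅

Backward fixpoint:
  b0 li=∅ lo={m,p,s,x}
  b1 li={m,p,s} lo={m,p,s,x}
  b2 li={m,p,s,x} lo={m,s,x}
  b3 li={p} lo=∅
  b4 li={m,x} lo={m,s,x}
  b5 li={m,s,x} lo={m,s,x}
  b6 li={m,s} lo=∅
  b7 li={m,x} lo=∅
  b8 li=∅ lo=∅

live-out(b5) = ["m", "s", "x"]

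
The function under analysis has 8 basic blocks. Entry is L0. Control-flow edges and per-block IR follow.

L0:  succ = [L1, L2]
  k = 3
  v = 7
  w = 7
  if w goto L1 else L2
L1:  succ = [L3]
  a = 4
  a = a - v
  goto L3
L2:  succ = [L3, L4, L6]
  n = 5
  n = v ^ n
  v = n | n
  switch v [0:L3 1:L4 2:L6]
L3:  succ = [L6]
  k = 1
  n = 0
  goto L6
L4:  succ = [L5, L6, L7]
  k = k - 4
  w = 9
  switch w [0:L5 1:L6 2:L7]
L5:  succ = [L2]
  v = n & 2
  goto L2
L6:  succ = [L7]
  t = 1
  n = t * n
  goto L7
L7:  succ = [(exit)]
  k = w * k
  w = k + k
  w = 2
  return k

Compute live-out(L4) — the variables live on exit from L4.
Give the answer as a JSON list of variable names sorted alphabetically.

Block summaries:
  L0: def={k,v,w} ue=∅
  L1: def={a} ue={v}
  L2: def={n,v} ue={v}
  L3: def={k,n} ue=∅
  L4: def={k,w} ue={k}
  L5: def={v} ue={n}
  L6: def={n,t} ue={n}
  L7: def={k,w} ue={k,w}

Backward fixpoint:
  L0: in=∅ out={k,v,w}
  L1: in={v,w} out={w}
  L2: in={k,v,w} out={k,n,w}
  L3: in={w} out={k,n,w}
  L4: in={k,n} out={k,n,w}
  L5: in={k,n,w} out={k,v,w}
  L6: in={k,n,w} out={k,w}
  L7: in={k,w} out=∅

live-out(L4) = ["k", "n", "w"]

Answer: ["k", "n", "w"]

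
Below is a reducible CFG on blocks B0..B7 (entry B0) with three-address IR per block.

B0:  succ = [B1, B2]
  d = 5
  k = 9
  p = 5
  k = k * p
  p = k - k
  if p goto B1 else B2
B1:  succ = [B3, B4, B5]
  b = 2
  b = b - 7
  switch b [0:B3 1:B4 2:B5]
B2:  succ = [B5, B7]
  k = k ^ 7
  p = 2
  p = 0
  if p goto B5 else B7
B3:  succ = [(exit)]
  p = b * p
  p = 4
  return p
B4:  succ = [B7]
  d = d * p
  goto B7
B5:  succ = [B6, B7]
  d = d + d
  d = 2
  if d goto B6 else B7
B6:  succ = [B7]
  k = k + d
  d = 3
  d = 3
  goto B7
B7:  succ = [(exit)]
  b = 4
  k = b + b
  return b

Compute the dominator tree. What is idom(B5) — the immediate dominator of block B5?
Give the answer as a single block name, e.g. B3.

idom tree: B1←B0 B2←B0 B3←B1 B4←B1 B5←B0 B6←B5 B7←B0
Join-block Dom:
  B5: preds {B1,B2}: {B0,B1} ∩ {B0,B2} = {B0}; idom=B0
  B7: preds {B2,B4,B5,B6}: {B0,B2} ∩ {B0,B1,B4} ∩ {B0,B5} ∩ {B0,B5,B6} = {B0}; idom=B0

idom(B5) = B0

Answer: B0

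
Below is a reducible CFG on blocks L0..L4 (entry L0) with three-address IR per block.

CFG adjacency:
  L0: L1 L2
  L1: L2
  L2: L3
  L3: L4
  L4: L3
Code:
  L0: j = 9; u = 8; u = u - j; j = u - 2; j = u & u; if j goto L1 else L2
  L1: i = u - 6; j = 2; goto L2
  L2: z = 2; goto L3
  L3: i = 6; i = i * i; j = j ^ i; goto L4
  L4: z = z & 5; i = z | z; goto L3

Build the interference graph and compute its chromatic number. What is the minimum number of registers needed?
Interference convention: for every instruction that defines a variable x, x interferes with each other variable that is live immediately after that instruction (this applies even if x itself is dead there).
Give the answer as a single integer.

Answer: 3

Derivation:
Per-block:
  L0: def={j,u} ue=∅
  L1: def={i,j} ue={u}
  L2: def={z} ue=∅
  L3: def={i,j} ue={j}
  L4: def={i,z} ue={z}

Live sets:
  L0: in=∅ out={j,u}
  L1: in={u} out={j}
  L2: in={j} out={j,z}
  L3: in={j,z} out={j,z}
  L4: in={j,z} out={j,z}

Conflict graph:
  i — {j,z}
  j — {i,u,z}
  u — {j}
  z — {i,j}

Registers:
  lower bound: {i,j,z} mutually conflict ⇒ χ ≥ 3
  3-colouring: c0={j}  c1={i,u}  c2={z}
  χ = 3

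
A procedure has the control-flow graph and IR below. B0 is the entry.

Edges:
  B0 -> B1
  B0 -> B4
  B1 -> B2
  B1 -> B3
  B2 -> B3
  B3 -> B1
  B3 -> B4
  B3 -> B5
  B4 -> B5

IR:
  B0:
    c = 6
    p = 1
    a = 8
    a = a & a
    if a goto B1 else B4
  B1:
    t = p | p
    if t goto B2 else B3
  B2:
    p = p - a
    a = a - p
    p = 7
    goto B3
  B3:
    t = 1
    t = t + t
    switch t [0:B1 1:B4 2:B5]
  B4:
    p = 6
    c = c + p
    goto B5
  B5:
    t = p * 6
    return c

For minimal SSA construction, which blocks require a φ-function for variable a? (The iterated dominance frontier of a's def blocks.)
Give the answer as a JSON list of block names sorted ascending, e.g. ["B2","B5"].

idom tree: B1←B0 B2←B1 B3←B1 B4←B0 B5←B0
Dom∩ at merges:
  B1: preds {B0,B3}: {B0} ∩ {B0,B1,B3} = {B0}; idom=B0
  B3: preds {B1,B2}: {B0,B1} ∩ {B0,B1,B2} = {B0,B1}; idom=B1
  B4: preds {B0,B3}: {B0} ∩ {B0,B1,B3} = {B0}; idom=B0
  B5: preds {B3,B4}: {B0,B1,B3} ∩ {B0,B4} = {B0}; idom=B0

DF walk-up:
  B1←B0: walk · to B0
  B1←B3: walk B3→B1 to B0
  B3←B1: walk · to B1
  B3←B2: walk B2 to B1
  B4←B0: walk · to B0
  B4←B3: walk B3→B1 to B0
  B5←B3: walk B3→B1 to B0
  B5←B4: walk B4 to B0
  DF(B0)=∅
  DF(B1)={B1,B4,B5}
  DF(B2)={B3}
  DF(B3)={B1,B4,B5}
  DF(B4)={B5}
  DF(B5)=∅

φ for a: defs {B0,B2}
  DF⁺ = {B1,B3,B4,B5}

Answer: ["B1", "B3", "B4", "B5"]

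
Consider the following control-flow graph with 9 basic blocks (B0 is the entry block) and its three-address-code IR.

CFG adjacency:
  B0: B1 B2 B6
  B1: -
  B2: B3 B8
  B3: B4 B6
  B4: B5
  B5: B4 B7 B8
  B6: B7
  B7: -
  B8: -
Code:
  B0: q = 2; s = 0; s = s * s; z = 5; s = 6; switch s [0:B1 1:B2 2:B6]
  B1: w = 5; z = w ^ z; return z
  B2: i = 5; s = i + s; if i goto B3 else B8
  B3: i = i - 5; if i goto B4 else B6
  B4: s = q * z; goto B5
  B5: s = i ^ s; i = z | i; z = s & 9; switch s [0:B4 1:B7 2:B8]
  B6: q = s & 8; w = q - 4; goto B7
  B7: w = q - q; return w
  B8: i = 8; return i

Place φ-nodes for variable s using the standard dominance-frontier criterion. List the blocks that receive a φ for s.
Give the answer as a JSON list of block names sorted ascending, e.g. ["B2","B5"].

Answer: ["B4", "B6", "B7", "B8"]

Analysis:
idom tree: B1←B0 B2←B0 B3←B2 B4←B3 B5←B4 B6←B0 B7←B0 B8←B2
Join-block Dom:
  B4: preds {B3,B5}: {B0,B2,B3} ∩ {B0,B2,B3,B4,B5} = {B0,B2,B3}; idom=B3
  B6: preds {B0,B3}: {B0} ∩ {B0,B2,B3} = {B0}; idom=B0
  B7: preds {B5,B6}: {B0,B2,B3,B4,B5} ∩ {B0,B6} = {B0}; idom=B0
  B8: preds {B2,B5}: {B0,B2} ∩ {B0,B2,B3,B4,B5} = {B0,B2}; idom=B2

DF derivation:
  B4←B3: walk · to B3
  B4←B5: walk B5→B4 to B3
  B6←B0: walk · to B0
  B6←B3: walk B3→B2 to B0
  B7←B5: walk B5→B4→B3→B2 to B0
  B7←B6: walk B6 to B0
  B8←B2: walk · to B2
  B8←B5: walk B5→B4→B3 to B2
  DF(B0)=∅
  DF(B1)=∅
  DF(B2)={B6,B7}
  DF(B3)={B6,B7,B8}
  DF(B4)={B4,B7,B8}
  DF(B5)={B4,B7,B8}
  DF(B6)={B7}
  DF(B7)=∅
  DF(B8)=∅

φ for s: defs {B0,B2,B4,B5}
  DF⁺ = {B4,B6,B7,B8}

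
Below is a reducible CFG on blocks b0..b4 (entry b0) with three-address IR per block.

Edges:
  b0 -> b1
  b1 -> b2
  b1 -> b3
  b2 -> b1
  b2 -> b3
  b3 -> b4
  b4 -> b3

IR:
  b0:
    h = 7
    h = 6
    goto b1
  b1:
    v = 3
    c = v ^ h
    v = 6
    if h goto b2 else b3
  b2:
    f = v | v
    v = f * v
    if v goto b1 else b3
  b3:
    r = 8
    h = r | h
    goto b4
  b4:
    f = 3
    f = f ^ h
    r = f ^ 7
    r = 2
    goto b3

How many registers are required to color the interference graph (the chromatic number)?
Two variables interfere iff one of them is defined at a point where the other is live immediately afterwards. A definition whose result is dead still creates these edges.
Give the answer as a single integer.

Block summaries:
  b0: {h} / ∅
  b1: {c,v} / {h}
  b2: {f,v} / {v}
  b3: {h,r} / {h}
  b4: {f,r} / {h}

Live sets:
  b0 li=∅ lo={h}
  b1 li={h} lo={h,v}
  b2 li={h,v} lo={h}
  b3 li={h} lo={h}
  b4 li={h} lo={h}

Interfere edges:
  c — {h}
  f — {h,v}
  h — {c,f,r,v}
  r — {h}
  v — {f,h}

Chromatic number:
  clique {f,h,v} ⇒ need ≥ 3
  assign c→r1 f→r1 h→r0 r→r1 v→r2 — no edge inside a register ⇒ χ ≤ 3
  χ = 3

Answer: 3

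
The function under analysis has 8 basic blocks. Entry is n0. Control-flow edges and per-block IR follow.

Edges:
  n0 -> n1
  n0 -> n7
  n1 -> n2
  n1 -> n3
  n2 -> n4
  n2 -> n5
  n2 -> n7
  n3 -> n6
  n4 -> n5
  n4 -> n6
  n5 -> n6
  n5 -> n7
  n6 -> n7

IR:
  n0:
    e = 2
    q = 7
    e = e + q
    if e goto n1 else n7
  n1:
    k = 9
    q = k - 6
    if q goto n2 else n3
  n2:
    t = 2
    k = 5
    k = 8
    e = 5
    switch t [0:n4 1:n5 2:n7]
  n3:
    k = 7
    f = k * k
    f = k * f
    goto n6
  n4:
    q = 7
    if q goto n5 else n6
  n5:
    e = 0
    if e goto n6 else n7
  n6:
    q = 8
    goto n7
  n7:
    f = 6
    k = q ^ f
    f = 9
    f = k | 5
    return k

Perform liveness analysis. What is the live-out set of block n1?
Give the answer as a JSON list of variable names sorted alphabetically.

def/use:
  n0: {e,q} / ∅
  n1: {k,q} / ∅
  n2: {e,k,t} / ∅
  n3: {f,k} / ∅
  n4: {q} / ∅
  n5: {e} / ∅
  n6: {q} / ∅
  n7: {f,k} / {q}

Live sets:
  live n0: ∅→{q}
  live n1: ∅→{q}
  live n2: {q}→{q}
  live n3: ∅→∅
  live n4: ∅→{q}
  live n5: {q}→{q}
  live n6: ∅→{q}
  live n7: {q}→∅

live-out(n1) = ["q"]

Answer: ["q"]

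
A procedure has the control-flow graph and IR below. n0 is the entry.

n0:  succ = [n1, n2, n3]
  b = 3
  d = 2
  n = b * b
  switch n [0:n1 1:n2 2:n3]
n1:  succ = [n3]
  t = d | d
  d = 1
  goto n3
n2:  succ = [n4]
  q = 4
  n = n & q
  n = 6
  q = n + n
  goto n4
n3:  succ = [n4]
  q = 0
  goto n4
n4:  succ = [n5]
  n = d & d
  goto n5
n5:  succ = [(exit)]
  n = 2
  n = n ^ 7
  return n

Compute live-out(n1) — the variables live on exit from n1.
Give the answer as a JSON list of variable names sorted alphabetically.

Block summaries:
  n0 def {b,d,n} use ∅
  n1 def {d,t} use {d}
  n2 def {n,q} use {n}
  n3 def {q} use ∅
  n4 def {n} use {d}
  n5 def {n} use ∅

Liveness:
  live n0: ∅→{d,n}
  live n1: {d}→{d}
  live n2: {d,n}→{d}
  live n3: {d}→{d}
  live n4: {d}→∅
  live n5: ∅→∅

live-out(n1) = ["d"]

Answer: ["d"]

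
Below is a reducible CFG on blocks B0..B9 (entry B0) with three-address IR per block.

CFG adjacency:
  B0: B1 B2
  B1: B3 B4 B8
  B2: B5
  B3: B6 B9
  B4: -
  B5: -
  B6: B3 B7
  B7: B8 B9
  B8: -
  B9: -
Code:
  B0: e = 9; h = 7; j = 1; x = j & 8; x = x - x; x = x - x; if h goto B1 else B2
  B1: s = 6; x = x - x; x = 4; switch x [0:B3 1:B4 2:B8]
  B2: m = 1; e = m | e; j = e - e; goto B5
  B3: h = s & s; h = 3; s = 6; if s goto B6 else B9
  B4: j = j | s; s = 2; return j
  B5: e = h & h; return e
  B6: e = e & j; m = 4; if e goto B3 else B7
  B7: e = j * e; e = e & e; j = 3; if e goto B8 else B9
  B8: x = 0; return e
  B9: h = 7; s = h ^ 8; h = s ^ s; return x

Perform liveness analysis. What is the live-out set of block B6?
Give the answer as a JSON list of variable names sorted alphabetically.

Answer: ["e", "j", "s", "x"]

Working:
Block summaries:
  B0: {e,h,j,x} / ∅
  B1: {s,x} / {x}
  B2: {e,j,m} / {e}
  B3: {h,s} / {s}
  B4: {j,s} / {j,s}
  B5: {e} / {h}
  B6: {e,m} / {e,j}
  B7: {e,j} / {e,j}
  B8: {x} / {e}
  B9: {h,s} / {x}

Liveness:
  live B0: ∅→{e,h,j,x}
  live B1: {e,j,x}→{e,j,s,x}
  live B2: {e,h}→{h}
  live B3: {e,j,s,x}→{e,j,s,x}
  live B4: {j,s}→∅
  live B5: {h}→∅
  live B6: {e,j,s,x}→{e,j,s,x}
  live B7: {e,j,x}→{e,x}
  live B8: {e}→∅
  live B9: {x}→∅

live-out(B6) = ["e", "j", "s", "x"]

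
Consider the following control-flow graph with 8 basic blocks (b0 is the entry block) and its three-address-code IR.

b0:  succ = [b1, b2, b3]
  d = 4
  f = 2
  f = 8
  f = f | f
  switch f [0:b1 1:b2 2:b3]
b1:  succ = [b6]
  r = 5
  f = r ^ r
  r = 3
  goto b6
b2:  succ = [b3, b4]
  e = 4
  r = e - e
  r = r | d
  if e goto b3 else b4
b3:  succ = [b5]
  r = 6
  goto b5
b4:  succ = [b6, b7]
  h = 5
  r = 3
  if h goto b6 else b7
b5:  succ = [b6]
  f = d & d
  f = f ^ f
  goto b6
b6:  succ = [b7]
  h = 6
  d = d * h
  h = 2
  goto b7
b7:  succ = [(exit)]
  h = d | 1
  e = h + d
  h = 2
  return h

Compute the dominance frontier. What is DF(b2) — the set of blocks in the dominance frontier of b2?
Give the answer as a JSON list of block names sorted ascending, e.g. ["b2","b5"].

idom tree: b1←b0 b2←b0 b3←b0 b4←b2 b5←b3 b6←b0 b7←b0
Dom at joins:
  b3: preds {b0,b2}: {b0} ∩ {b0,b2} = {b0}; idom=b0
  b6: preds {b1,b4,b5}: {b0,b1} ∩ {b0,b2,b4} ∩ {b0,b3,b5} = {b0}; idom=b0
  b7: preds {b4,b6}: {b0,b2,b4} ∩ {b0,b6} = {b0}; idom=b0

Frontier:
  b3←b0: walk · to b0
  b3←b2: walk b2 to b0
  b6←b1: walk b1 to b0
  b6←b4: walk b4→b2 to b0
  b6←b5: walk b5→b3 to b0
  b7←b4: walk b4→b2 to b0
  b7←b6: walk b6 to b0
  DF(b0)=∅
  DF(b1)={b6}
  DF(b2)={b3,b6,b7}
  DF(b3)={b6}
  DF(b4)={b6,b7}
  DF(b5)={b6}
  DF(b6)={b7}
  DF(b7)=∅

DF(b2) = ["b3", "b6", "b7"]

Answer: ["b3", "b6", "b7"]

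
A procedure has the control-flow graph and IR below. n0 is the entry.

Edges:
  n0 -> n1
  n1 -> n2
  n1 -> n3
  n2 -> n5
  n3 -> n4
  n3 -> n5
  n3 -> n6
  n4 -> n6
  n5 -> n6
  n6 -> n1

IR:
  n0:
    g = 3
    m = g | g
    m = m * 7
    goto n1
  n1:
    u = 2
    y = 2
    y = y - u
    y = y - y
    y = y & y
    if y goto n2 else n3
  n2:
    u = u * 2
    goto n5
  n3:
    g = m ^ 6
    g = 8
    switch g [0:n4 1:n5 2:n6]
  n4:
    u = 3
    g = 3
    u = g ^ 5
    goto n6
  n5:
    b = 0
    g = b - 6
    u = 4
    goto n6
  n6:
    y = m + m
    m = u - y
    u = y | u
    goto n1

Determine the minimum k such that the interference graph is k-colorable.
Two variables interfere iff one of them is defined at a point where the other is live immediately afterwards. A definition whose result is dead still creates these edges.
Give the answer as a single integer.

Answer: 3

Working:
Block summaries:
  n0: def={g,m} ue=∅
  n1: def={u,y} ue=∅
  n2: def={u} ue={u}
  n3: def={g} ue={m}
  n4: def={g,u} ue=∅
  n5: def={b,g,u} ue=∅
  n6: def={m,u,y} ue={m,u}

Liveness:
  n0 li=∅ lo={m}
  n1 li={m} lo={m,u}
  n2 li={m,u} lo={m}
  n3 li={m,u} lo={m,u}
  n4 li={m} lo={m,u}
  n5 li={m} lo={m,u}
  n6 li={m,u} lo={m}

Interfere edges:
  b — {m}
  g — {m,u}
  m — {b,g,u,y}
  u — {g,m,y}
  y — {m,u}

Registers:
  lower bound: {g,m,u} mutually conflict ⇒ χ ≥ 3
  3-colouring: c0={m}  c1={b,u}  c2={g,y}
  χ = 3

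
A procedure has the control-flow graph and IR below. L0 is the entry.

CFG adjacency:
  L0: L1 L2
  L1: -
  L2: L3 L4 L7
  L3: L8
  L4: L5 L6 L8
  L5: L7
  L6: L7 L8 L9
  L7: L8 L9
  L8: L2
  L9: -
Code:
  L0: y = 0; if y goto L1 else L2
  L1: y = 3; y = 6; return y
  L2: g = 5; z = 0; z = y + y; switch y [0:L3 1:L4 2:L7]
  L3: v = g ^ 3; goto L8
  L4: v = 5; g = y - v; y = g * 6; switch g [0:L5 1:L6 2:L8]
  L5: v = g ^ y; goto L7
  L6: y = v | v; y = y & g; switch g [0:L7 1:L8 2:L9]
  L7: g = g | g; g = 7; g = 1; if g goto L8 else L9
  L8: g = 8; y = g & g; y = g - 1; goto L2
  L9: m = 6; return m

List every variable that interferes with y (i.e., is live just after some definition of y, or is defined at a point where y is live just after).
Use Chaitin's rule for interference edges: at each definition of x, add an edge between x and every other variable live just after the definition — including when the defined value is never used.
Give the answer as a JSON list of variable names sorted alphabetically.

def/use:
  L0: {y} / ∅
  L1: {y} / ∅
  L2: {g,z} / {y}
  L3: {v} / {g}
  L4: {g,v,y} / {y}
  L5: {v} / {g,y}
  L6: {y} / {g,v}
  L7: {g} / {g}
  L8: {g,y} / ∅
  L9: {m} / ∅

Liveness:
  L0: in=∅ out={y}
  L1: in=∅ out=∅
  L2: in={y} out={g,y}
  L3: in={g} out=∅
  L4: in={y} out={g,v,y}
  L5: in={g,y} out={g}
  L6: in={g,v} out={g}
  L7: in={g} out=∅
  L8: in=∅ out={y}
  L9: in=∅ out=∅

Interference:
  g↔{v,y,z}
  m↔∅
  v↔{g,y}
  y↔{g,v,z}
  z↔{g,y}

N(y) = ["g", "v", "z"]

Answer: ["g", "v", "z"]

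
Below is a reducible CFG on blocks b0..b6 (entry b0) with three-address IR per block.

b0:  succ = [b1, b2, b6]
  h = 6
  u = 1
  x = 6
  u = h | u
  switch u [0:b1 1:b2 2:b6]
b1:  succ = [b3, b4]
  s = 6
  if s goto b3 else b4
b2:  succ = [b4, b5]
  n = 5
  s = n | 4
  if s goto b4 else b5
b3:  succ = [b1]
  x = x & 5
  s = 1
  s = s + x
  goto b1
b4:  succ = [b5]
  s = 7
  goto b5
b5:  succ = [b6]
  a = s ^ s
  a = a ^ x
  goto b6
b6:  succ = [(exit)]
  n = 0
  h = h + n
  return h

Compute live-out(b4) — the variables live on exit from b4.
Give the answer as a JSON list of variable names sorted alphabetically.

Answer: ["h", "s", "x"]

Derivation:
Block summaries:
  b0: {h,u,x} / ∅
  b1: {s} / ∅
  b2: {n,s} / ∅
  b3: {s,x} / {x}
  b4: {s} / ∅
  b5: {a} / {s,x}
  b6: {h,n} / {h}

Backward fixpoint:
  b0: in=∅ out={h,x}
  b1: in={h,x} out={h,x}
  b2: in={h,x} out={h,s,x}
  b3: in={h,x} out={h,x}
  b4: in={h,x} out={h,s,x}
  b5: in={h,s,x} out={h}
  b6: in={h} out=∅

live-out(b4) = ["h", "s", "x"]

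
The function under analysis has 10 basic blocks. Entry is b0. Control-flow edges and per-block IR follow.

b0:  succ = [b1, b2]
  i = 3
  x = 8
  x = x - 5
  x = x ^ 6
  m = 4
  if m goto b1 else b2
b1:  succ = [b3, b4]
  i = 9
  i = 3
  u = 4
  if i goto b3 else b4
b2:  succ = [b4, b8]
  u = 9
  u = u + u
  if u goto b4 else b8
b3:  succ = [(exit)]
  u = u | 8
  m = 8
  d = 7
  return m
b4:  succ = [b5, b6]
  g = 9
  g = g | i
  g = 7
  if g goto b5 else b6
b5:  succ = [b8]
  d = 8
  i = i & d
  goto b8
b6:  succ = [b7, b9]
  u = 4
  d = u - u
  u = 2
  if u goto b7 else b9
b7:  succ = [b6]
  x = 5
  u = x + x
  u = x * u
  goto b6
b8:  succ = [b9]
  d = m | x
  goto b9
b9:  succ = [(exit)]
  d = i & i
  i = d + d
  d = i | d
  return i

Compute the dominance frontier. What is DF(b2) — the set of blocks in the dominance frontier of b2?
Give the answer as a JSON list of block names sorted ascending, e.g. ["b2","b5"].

Answer: ["b4", "b8"]

Derivation:
idom tree: b1←b0 b2←b0 b3←b1 b4←b0 b5←b4 b6←b4 b7←b6 b8←b0 b9←b0
Join-block Dom:
  b4: preds {b1,b2}: {b0,b1} ∩ {b0,b2} = {b0}; idom=b0
  b6: preds {b4,b7}: {b0,b4} ∩ {b0,b4,b6,b7} = {b0,b4}; idom=b4
  b8: preds {b2,b5}: {b0,b2} ∩ {b0,b4,b5} = {b0}; idom=b0
  b9: preds {b6,b8}: {b0,b4,b6} ∩ {b0,b8} = {b0}; idom=b0

Frontier:
  b4←b1: walk b1 to b0
  b4←b2: walk b2 to b0
  b6←b4: walk · to b4
  b6←b7: walk b7→b6 to b4
  b8←b2: walk b2 to b0
  b8←b5: walk b5→b4 to b0
  b9←b6: walk b6→b4 to b0
  b9←b8: walk b8 to b0
  DF(b0)=∅
  DF(b1)={b4}
  DF(b2)={b4,b8}
  DF(b3)=∅
  DF(b4)={b8,b9}
  DF(b5)={b8}
  DF(b6)={b6,b9}
  DF(b7)={b6}
  DF(b8)={b9}
  DF(b9)=∅

DF(b2) = ["b4", "b8"]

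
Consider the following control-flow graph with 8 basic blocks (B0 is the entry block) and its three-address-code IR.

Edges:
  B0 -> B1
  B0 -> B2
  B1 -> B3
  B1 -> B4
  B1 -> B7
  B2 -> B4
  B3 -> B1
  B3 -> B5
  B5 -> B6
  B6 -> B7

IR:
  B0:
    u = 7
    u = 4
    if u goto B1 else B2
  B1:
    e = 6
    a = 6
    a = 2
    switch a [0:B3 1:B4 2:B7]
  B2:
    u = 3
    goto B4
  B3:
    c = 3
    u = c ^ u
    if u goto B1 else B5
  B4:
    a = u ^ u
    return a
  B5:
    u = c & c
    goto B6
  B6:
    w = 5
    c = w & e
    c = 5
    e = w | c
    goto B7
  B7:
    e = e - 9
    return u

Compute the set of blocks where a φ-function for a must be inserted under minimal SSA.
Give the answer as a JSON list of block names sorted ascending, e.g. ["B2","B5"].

Answer: ["B1", "B4"]

Derivation:
idom tree: B1←B0 B2←B0 B3←B1 B4←B0 B5←B3 B6←B5 B7←B1
Join-block Dom:
  B1: preds {B0,B3}: {B0} ∩ {B0,B1,B3} = {B0}; idom=B0
  B4: preds {B1,B2}: {B0,B1} ∩ {B0,B2} = {B0}; idom=B0
  B7: preds {B1,B6}: {B0,B1} ∩ {B0,B1,B3,B5,B6} = {B0,B1}; idom=B1

DF walk-up:
  B1←B0: walk · to B0
  B1←B3: walk B3→B1 to B0
  B4←B1: walk B1 to B0
  B4←B2: walk B2 to B0
  B7←B1: walk · to B1
  B7←B6: walk B6→B5→B3 to B1
  DF(B0)=∅
  DF(B1)={B1,B4}
  DF(B2)={B4}
  DF(B3)={B1,B7}
  DF(B4)=∅
  DF(B5)={B7}
  DF(B6)={B7}
  DF(B7)=∅

φ for a: defs {B1,B4}
  DF⁺ = {B1,B4}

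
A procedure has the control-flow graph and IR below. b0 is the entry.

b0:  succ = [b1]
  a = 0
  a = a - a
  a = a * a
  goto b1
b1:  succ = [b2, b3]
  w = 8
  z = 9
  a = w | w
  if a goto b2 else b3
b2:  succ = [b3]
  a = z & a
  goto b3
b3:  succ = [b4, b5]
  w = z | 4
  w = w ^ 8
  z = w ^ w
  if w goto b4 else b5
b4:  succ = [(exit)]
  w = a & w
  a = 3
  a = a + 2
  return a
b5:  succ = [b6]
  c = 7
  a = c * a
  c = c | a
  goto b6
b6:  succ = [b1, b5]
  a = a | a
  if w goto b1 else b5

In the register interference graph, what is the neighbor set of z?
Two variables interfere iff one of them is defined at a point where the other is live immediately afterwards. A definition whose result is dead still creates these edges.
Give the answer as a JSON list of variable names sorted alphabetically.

Block summaries:
  b0: {a} / ∅
  b1: {a,w,z} / ∅
  b2: {a} / {a,z}
  b3: {w,z} / {z}
  b4: {a,w} / {a,w}
  b5: {a,c} / {a}
  b6: {a} / {a,w}

Backward fixpoint:
  b0: in=∅ out=∅
  b1: in=∅ out={a,z}
  b2: in={a,z} out={a,z}
  b3: in={a,z} out={a,w}
  b4: in={a,w} out=∅
  b5: in={a,w} out={a,w}
  b6: in={a,w} out={a,w}

Conflict graph:
  a: {c,w,z}
  c: {a,w}
  w: {a,c,z}
  z: {a,w}

N(z) = ["a", "w"]

Answer: ["a", "w"]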